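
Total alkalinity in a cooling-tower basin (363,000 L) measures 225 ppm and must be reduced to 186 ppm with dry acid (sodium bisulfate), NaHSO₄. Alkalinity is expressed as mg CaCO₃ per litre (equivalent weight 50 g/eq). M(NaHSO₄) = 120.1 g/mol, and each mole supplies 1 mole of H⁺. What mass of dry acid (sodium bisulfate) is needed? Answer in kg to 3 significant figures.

Alkalinity to neutralize: (225 − 186) = 39 mg/L as CaCO₃ × 363,000 L = 14,160 g as CaCO₃.
Equivalents of H⁺ required: 14,160 ÷ 50 g/eq = 283.1 eq = 283.1 mol NaHSO₄.
Mass of NaHSO₄: 283.1 × 120.1 = 34,010 g.

34.0 kg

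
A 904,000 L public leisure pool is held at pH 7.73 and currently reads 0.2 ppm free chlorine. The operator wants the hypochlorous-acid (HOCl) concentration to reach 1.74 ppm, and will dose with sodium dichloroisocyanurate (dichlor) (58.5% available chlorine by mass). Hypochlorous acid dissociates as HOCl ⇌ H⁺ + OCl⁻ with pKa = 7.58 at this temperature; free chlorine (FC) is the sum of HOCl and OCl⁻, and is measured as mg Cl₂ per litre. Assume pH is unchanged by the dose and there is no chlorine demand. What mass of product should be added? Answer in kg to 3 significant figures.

6.18 kg

[OCl⁻]/[HOCl] = 10^(pH − pKa) = 10^(7.73 − 7.58) = 1.413; fraction as HOCl = 1/(1 + 1.413) = 0.4145.
Free chlorine required for 1.74 ppm HOCl: 1.74 / 0.4145 = 4.198 ppm.
FC to add: 4.198 − 0.2 = 3.998 mg/L as Cl₂.
Cl₂ equivalent: 3.998 mg/L × 904,000 L = 3614 g.
Product at 58.5% available Cl: 3614 / 0.585 = 6178 g.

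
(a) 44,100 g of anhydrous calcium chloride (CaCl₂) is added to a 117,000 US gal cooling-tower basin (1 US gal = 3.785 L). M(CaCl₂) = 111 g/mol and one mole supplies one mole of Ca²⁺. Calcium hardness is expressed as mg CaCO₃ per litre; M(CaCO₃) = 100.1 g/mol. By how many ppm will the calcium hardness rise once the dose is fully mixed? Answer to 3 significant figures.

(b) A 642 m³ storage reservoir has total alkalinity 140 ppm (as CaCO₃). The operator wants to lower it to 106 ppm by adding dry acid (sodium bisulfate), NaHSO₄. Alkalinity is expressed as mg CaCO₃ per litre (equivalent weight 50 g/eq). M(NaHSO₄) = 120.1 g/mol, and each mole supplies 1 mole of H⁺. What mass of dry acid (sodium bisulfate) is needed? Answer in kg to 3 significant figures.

(a) 89.8 ppm; (b) 52.4 kg

(a) Volume: 117,000 US gal × 3.785 L/gal = 442,845 L.
(a) Moles of Ca²⁺: 44,100 g ÷ 111 g/mol = 397.3 mol.
(a) As CaCO₃: 397.3 mol × 100.1 g/mol = 39,770 g.
(a) Rise: 39,770 g / 442,845 L × 1000 = 89.8 mg/L.

(b) Volume: 642 m³ = 642,000 L.
(b) Alkalinity to neutralize: (140 − 106) = 34 mg/L as CaCO₃ × 642,000 L = 21,830 g as CaCO₃.
(b) Equivalents of H⁺ required: 21,830 ÷ 50 g/eq = 436.6 eq = 436.6 mol NaHSO₄.
(b) Mass of NaHSO₄: 436.6 × 120.1 = 52,430 g.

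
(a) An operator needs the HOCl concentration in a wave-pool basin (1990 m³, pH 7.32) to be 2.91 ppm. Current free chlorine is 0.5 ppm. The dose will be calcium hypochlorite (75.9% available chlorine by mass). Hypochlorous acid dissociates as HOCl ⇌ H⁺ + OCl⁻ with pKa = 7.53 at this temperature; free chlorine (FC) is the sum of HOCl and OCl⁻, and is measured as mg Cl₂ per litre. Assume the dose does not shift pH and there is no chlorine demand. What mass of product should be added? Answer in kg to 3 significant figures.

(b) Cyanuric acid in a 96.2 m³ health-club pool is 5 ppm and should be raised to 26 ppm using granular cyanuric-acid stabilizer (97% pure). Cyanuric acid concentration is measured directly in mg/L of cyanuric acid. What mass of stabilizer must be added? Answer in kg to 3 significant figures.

(a) Volume: 1990 m³ = 1,990,000 L.
(a) [OCl⁻]/[HOCl] = 10^(pH − pKa) = 10^(7.32 − 7.53) = 0.6166; fraction as HOCl = 1/(1 + 0.6166) = 0.6186.
(a) Free chlorine required for 2.91 ppm HOCl: 2.91 / 0.6186 = 4.704 ppm.
(a) FC to add: 4.704 − 0.5 = 4.204 mg/L as Cl₂.
(a) Cl₂ equivalent: 4.204 mg/L × 1,990,000 L = 8367 g.
(a) Product at 75.9% available Cl: 8367 / 0.759 = 11,020 g.

(b) Volume: 96.2 m³ = 96,200 L.
(b) CYA to add: (26 − 5) = 21 mg/L × 96,200 L = 2020 g cyanuric acid.
(b) At 97% purity: 2020 / 0.97 = 2083 g product.

(a) 11.0 kg; (b) 2.08 kg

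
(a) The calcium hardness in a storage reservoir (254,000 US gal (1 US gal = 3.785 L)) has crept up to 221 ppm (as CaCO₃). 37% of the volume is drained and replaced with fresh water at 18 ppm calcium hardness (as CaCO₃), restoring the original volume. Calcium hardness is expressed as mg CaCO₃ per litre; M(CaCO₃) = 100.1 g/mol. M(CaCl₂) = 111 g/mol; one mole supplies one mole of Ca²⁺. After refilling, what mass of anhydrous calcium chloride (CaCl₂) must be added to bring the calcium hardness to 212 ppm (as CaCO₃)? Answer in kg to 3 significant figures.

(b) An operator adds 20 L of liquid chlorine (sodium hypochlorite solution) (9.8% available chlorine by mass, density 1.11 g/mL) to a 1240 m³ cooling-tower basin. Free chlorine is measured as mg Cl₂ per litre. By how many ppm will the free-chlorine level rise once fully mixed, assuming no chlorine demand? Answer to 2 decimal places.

(a) 70.5 kg; (b) 1.75 ppm

(a) Volume: 254,000 US gal × 3.785 L/gal = 961,390 L.
(a) After draining 37% and refilling: 221 × 0.63 + 18 × 0.37 = 145.89 ppm.
(a) Deficit to target: 212 − 145.89 = 66.11 mg/L.
(a) As CaCO₃: 66.11 mg/L × 961,390 L = 63,560 g; ÷ 100.1 = 634.9 mol Ca²⁺.
(a) Mass: 634.9 × 111 = 70,480 g.

(b) Volume: 1240 m³ = 1,240,000 L.
(b) Mass of solution: 20 L × 1000 mL/L × 1.11 g/mL = 22,200 g.
(b) Available chlorine delivered: 22,200 g × 0.098 = 2176 g as Cl₂.
(b) Concentration rise: 2176 g / 1,240,000 L = 1.755 mg/L = 1.75 ppm.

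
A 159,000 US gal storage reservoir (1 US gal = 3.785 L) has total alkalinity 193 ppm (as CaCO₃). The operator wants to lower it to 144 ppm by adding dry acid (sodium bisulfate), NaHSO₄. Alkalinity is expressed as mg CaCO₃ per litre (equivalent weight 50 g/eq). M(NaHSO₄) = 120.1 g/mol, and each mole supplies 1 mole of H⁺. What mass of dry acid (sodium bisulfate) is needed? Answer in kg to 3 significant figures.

Volume: 159,000 US gal × 3.785 L/gal = 601,815 L.
Alkalinity to neutralize: (193 − 144) = 49 mg/L as CaCO₃ × 601,815 L = 29,490 g as CaCO₃.
Equivalents of H⁺ required: 29,490 ÷ 50 g/eq = 589.8 eq = 589.8 mol NaHSO₄.
Mass of NaHSO₄: 589.8 × 120.1 = 70,830 g.

70.8 kg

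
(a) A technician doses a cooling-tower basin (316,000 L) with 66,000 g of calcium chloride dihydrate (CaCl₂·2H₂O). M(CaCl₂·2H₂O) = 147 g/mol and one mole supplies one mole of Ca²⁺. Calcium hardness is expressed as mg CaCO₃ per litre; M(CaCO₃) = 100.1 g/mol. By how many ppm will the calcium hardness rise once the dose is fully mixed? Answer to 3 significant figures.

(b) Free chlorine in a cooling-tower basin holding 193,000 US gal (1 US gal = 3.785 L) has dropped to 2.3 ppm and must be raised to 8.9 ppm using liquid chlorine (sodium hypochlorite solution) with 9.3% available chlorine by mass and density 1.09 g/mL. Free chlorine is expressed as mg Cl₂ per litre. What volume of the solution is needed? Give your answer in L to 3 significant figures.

(a) Moles of Ca²⁺: 66,000 g ÷ 147 g/mol = 449 mol.
(a) As CaCO₃: 449 mol × 100.1 g/mol = 44,940 g.
(a) Rise: 44,940 g / 316,000 L × 1000 = 142.2 mg/L.

(b) Volume: 193,000 US gal × 3.785 L/gal = 730,505 L.
(b) Chlorine deficit: 8.9 − 2.3 = 6.6 ppm = 6.6 mg/L as Cl₂.
(b) Cl₂ equivalent needed: 6.6 mg/L × 730,505 L = 4,821,000 mg = 4821 g.
(b) Product at 9.3% available chlorine: 4821 / 0.093 = 51,840 g.
(b) Volume at density 1.09 g/mL: 51,840 g ÷ 1.09 g/mL = 47,560 mL.

(a) 142 ppm; (b) 47.6 L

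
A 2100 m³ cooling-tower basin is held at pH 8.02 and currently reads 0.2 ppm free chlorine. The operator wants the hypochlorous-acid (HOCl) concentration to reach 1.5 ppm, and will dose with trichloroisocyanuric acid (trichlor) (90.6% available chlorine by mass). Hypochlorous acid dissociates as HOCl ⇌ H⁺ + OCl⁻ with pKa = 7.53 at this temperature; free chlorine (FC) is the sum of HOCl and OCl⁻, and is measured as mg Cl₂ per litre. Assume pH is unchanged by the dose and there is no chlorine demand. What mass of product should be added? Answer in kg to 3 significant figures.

13.8 kg

Volume: 2100 m³ = 2,100,000 L.
[OCl⁻]/[HOCl] = 10^(pH − pKa) = 10^(8.02 − 7.53) = 3.09; fraction as HOCl = 1/(1 + 3.09) = 0.2445.
Free chlorine required for 1.5 ppm HOCl: 1.5 / 0.2445 = 6.135 ppm.
FC to add: 6.135 − 0.2 = 5.935 mg/L as Cl₂.
Cl₂ equivalent: 5.935 mg/L × 2,100,000 L = 12,460 g.
Product at 90.6% available Cl: 12,460 / 0.906 = 13,760 g.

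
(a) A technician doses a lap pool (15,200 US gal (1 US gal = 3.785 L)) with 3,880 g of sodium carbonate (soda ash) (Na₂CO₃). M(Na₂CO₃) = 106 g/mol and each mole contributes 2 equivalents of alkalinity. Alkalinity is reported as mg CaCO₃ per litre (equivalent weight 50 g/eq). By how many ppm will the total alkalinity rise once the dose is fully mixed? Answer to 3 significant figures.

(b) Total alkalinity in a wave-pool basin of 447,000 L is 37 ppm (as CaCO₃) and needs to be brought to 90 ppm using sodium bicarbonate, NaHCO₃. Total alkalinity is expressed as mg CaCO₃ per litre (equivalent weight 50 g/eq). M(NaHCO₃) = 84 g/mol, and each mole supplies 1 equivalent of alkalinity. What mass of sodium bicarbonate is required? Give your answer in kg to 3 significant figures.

(a) 63.6 ppm; (b) 39.8 kg

(a) Volume: 15,200 US gal × 3.785 L/gal = 57,532 L.
(a) Moles of Na₂CO₃: 3,880 g ÷ 106 g/mol = 36.6 mol → 73.21 eq of alkalinity.
(a) As CaCO₃: 73.21 eq × 50 g/eq = 3660 g.
(a) Rise: 3660 g / 57,532 L × 1000 = 63.62 mg/L.

(b) Alkalinity to add: (90 − 37) = 53 mg/L as CaCO₃ × 447,000 L = 23,690 g as CaCO₃.
(b) Equivalents: 23,690 g ÷ 50 g/eq = 473.8 eq.
(b) NaHCO₃ supplies 1 eq per mole → 473.8 mol.
(b) Mass: 473.8 mol × 84 g/mol = 39,800 g.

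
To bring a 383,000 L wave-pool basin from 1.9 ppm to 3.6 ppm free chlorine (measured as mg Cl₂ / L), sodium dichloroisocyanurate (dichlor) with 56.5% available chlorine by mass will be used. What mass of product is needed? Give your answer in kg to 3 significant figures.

1.15 kg

Chlorine deficit: 3.6 − 1.9 = 1.7 ppm = 1.7 mg/L as Cl₂.
Cl₂ equivalent needed: 1.7 mg/L × 383,000 L = 651,100 mg = 651.1 g.
Product at 56.5% available chlorine: 651.1 / 0.565 = 1152 g.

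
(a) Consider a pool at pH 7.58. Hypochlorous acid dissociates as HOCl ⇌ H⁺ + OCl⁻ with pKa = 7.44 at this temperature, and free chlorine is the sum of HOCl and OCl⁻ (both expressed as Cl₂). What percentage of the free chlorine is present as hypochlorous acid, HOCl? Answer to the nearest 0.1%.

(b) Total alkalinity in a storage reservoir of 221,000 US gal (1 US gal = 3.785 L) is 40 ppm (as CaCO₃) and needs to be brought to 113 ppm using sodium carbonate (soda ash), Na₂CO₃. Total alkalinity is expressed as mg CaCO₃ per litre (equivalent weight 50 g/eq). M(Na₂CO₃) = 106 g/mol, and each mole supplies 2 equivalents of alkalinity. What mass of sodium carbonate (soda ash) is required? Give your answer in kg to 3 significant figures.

(a) [OCl⁻]/[HOCl] = 10^(pH − pKa) = 10^(7.58 − 7.44) = 10^0.14 = 1.38.
(a) Fraction as HOCl = 1 / (1 + 1.38) = 0.4201.

(b) Volume: 221,000 US gal × 3.785 L/gal = 836,485 L.
(b) Alkalinity to add: (113 − 40) = 73 mg/L as CaCO₃ × 836,485 L = 61,060 g as CaCO₃.
(b) Equivalents: 61,060 g ÷ 50 g/eq = 1221 eq.
(b) Each mole of Na₂CO₃ supplies 2 eq, so 1221 / 2 = 610.6 mol.
(b) Mass: 610.6 mol × 106 g/mol = 64,730 g.

(a) 42.0%; (b) 64.7 kg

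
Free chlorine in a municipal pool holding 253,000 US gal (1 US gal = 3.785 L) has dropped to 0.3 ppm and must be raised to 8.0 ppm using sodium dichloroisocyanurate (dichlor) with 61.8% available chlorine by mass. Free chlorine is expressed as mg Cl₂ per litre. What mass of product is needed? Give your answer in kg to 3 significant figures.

Volume: 253,000 US gal × 3.785 L/gal = 957,605 L.
Chlorine deficit: 8.0 − 0.3 = 7.7 ppm = 7.7 mg/L as Cl₂.
Cl₂ equivalent needed: 7.7 mg/L × 957,605 L = 7,374,000 mg = 7374 g.
Product at 61.8% available chlorine: 7374 / 0.618 = 11,930 g.

11.9 kg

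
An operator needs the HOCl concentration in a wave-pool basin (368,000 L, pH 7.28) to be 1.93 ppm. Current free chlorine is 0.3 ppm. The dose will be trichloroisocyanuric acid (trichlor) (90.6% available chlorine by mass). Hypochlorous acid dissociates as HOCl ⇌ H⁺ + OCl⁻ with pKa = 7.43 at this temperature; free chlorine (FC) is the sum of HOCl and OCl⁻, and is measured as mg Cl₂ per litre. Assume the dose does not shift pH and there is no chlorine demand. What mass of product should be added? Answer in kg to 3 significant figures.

1.22 kg

[OCl⁻]/[HOCl] = 10^(pH − pKa) = 10^(7.28 − 7.43) = 0.7079; fraction as HOCl = 1/(1 + 0.7079) = 0.5855.
Free chlorine required for 1.93 ppm HOCl: 1.93 / 0.5855 = 3.296 ppm.
FC to add: 3.296 − 0.3 = 2.996 mg/L as Cl₂.
Cl₂ equivalent: 2.996 mg/L × 368,000 L = 1103 g.
Product at 90.6% available Cl: 1103 / 0.906 = 1217 g.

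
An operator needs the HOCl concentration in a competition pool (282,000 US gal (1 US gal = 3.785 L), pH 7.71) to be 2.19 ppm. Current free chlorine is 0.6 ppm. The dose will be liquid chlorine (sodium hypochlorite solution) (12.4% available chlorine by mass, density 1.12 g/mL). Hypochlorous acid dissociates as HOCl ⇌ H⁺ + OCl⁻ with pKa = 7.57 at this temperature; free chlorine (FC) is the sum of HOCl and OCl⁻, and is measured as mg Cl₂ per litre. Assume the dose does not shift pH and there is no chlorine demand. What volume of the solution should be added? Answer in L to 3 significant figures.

Volume: 282,000 US gal × 3.785 L/gal = 1,067,370 L.
[OCl⁻]/[HOCl] = 10^(pH − pKa) = 10^(7.71 − 7.57) = 1.38; fraction as HOCl = 1/(1 + 1.38) = 0.4201.
Free chlorine required for 2.19 ppm HOCl: 2.19 / 0.4201 = 5.213 ppm.
FC to add: 5.213 − 0.6 = 4.613 mg/L as Cl₂.
Cl₂ equivalent: 4.613 mg/L × 1,067,370 L = 4924 g.
Product at 12.4% available Cl: 4924 / 0.124 = 39,710 g.
Volume: 39,710 g ÷ 1.12 g/mL = 35,450 mL.

35.5 L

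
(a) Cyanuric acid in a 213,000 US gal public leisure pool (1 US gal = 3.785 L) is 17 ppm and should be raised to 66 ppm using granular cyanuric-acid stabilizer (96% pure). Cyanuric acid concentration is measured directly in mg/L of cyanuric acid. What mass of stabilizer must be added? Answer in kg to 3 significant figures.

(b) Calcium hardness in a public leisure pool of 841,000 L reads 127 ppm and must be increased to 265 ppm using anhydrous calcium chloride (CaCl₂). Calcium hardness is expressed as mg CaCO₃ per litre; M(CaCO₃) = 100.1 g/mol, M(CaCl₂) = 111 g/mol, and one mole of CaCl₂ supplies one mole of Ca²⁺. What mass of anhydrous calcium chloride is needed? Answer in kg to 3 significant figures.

(a) Volume: 213,000 US gal × 3.785 L/gal = 806,205 L.
(a) CYA to add: (66 − 17) = 49 mg/L × 806,205 L = 39,500 g cyanuric acid.
(a) At 96% purity: 39,500 / 0.96 = 41,150 g product.

(b) Hardness to add: (265 − 127) = 138 mg/L as CaCO₃ × 841,000 L = 116,100 g as CaCO₃.
(b) Moles of Ca²⁺ (1 mol Ca²⁺ ≡ 1 mol CaCO₃): 116,100 / 100.1 g/mol = 1159 mol.
(b) Mass of CaCl₂: 1159 × 111 = 128,700 g.

(a) 41.2 kg; (b) 129 kg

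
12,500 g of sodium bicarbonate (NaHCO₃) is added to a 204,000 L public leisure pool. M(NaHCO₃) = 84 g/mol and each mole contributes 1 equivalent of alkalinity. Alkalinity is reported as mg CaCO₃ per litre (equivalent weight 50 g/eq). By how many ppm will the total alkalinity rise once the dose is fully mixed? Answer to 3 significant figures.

36.5 ppm

Moles of NaHCO₃: 12,500 g ÷ 84 g/mol = 148.8 mol → 148.8 eq of alkalinity.
As CaCO₃: 148.8 eq × 50 g/eq = 7440 g.
Rise: 7440 g / 204,000 L × 1000 = 36.47 mg/L.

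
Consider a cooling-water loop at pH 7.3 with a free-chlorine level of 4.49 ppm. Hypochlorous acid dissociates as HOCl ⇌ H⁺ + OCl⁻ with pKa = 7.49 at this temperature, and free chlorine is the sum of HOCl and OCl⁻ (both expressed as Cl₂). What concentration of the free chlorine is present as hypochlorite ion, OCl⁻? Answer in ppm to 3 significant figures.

[OCl⁻]/[HOCl] = 10^(pH − pKa) = 10^(7.3 − 7.49) = 10^-0.19 = 0.6457.
Fraction as HOCl = 1 / (1 + 0.6457) = 0.6077.
OCl⁻ = (1 − 0.6077) × 4.49 ppm = 1.762 ppm.

1.76 ppm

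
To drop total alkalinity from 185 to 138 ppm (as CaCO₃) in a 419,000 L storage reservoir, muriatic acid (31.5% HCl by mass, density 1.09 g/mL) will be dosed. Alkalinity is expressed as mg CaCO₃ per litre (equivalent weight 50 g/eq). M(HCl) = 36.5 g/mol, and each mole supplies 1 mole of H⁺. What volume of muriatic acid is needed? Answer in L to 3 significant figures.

41.9 L

Alkalinity to neutralize: (185 − 138) = 47 mg/L as CaCO₃ × 419,000 L = 19,690 g as CaCO₃.
Equivalents of H⁺ required: 19,690 ÷ 50 g/eq = 393.9 eq = 393.9 mol HCl.
Mass of HCl: 393.9 × 36.5 = 14,380 g.
Mass of 31.5% solution: 14,380 / 0.315 = 45,640 g.
Volume: 45,640 g ÷ 1.09 g/mL = 41,870 mL.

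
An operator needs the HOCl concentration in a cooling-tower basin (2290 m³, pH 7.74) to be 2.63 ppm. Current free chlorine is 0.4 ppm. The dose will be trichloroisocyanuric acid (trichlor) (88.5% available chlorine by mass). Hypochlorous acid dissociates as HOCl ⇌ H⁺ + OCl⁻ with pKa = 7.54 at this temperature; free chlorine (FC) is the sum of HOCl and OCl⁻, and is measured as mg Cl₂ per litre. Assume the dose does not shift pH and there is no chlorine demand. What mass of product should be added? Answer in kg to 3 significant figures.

16.6 kg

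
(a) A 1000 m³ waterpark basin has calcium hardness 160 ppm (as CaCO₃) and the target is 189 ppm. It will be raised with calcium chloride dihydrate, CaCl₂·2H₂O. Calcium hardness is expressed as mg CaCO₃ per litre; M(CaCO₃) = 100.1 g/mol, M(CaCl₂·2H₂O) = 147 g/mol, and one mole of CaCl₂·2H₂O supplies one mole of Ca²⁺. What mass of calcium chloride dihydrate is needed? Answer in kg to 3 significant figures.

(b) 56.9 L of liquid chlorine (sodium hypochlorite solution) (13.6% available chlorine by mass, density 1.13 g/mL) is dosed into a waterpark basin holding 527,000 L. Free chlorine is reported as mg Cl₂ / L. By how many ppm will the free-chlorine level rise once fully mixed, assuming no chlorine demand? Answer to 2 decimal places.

(a) Volume: 1000 m³ = 1,000,000 L.
(a) Hardness to add: (189 − 160) = 29 mg/L as CaCO₃ × 1,000,000 L = 29,000 g as CaCO₃.
(a) Moles of Ca²⁺ (1 mol Ca²⁺ ≡ 1 mol CaCO₃): 29,000 / 100.1 g/mol = 289.7 mol.
(a) Mass of CaCl₂·2H₂O: 289.7 × 147 = 42,590 g.

(b) Mass of solution: 56.9 L × 1000 mL/L × 1.13 g/mL = 64,300 g.
(b) Available chlorine delivered: 64,300 g × 0.136 = 8744 g as Cl₂.
(b) Concentration rise: 8744 g / 527,000 L = 16.59 mg/L = 16.59 ppm.

(a) 42.6 kg; (b) 16.59 ppm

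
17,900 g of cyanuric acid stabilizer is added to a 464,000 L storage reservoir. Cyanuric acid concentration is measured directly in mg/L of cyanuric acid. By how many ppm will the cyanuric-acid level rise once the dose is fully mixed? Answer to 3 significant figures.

38.6 ppm

Rise: 17,900 g / 464,000 L × 1000 = 38.58 mg/L.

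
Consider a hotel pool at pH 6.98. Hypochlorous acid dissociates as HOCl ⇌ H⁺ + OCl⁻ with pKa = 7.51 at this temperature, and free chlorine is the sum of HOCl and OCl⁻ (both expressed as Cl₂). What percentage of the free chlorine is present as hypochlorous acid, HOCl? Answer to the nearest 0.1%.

[OCl⁻]/[HOCl] = 10^(pH − pKa) = 10^(6.98 − 7.51) = 10^-0.53 = 0.2951.
Fraction as HOCl = 1 / (1 + 0.2951) = 0.7721.

77.2%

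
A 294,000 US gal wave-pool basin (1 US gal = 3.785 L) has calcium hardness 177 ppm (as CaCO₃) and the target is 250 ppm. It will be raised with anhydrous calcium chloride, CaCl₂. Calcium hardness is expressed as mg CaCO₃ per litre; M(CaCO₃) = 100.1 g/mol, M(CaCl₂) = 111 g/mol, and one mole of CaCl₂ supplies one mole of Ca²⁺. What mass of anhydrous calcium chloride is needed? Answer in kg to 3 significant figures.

Volume: 294,000 US gal × 3.785 L/gal = 1,112,790 L.
Hardness to add: (250 − 177) = 73 mg/L as CaCO₃ × 1,112,790 L = 81,230 g as CaCO₃.
Moles of Ca²⁺ (1 mol Ca²⁺ ≡ 1 mol CaCO₃): 81,230 / 100.1 g/mol = 811.5 mol.
Mass of CaCl₂: 811.5 × 111 = 90,080 g.

90.1 kg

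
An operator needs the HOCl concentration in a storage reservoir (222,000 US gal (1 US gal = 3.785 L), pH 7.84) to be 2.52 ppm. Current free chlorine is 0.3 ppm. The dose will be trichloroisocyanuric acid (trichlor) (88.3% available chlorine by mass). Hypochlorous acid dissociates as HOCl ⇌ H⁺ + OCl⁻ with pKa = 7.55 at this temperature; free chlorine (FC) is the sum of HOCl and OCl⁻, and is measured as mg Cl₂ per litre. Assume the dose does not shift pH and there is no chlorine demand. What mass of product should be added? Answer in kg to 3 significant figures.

6.79 kg

Volume: 222,000 US gal × 3.785 L/gal = 840,270 L.
[OCl⁻]/[HOCl] = 10^(pH − pKa) = 10^(7.84 − 7.55) = 1.95; fraction as HOCl = 1/(1 + 1.95) = 0.339.
Free chlorine required for 2.52 ppm HOCl: 2.52 / 0.339 = 7.434 ppm.
FC to add: 7.434 − 0.3 = 7.134 mg/L as Cl₂.
Cl₂ equivalent: 7.134 mg/L × 840,270 L = 5994 g.
Product at 88.3% available Cl: 5994 / 0.883 = 6788 g.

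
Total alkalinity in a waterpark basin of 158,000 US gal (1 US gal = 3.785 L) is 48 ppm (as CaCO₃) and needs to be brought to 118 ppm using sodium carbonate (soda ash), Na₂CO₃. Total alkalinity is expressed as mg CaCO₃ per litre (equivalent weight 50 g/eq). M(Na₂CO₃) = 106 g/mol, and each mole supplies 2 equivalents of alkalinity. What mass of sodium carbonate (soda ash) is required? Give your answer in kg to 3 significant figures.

44.4 kg

Volume: 158,000 US gal × 3.785 L/gal = 598,030 L.
Alkalinity to add: (118 − 48) = 70 mg/L as CaCO₃ × 598,030 L = 41,860 g as CaCO₃.
Equivalents: 41,860 g ÷ 50 g/eq = 837.2 eq.
Each mole of Na₂CO₃ supplies 2 eq, so 837.2 / 2 = 418.6 mol.
Mass: 418.6 mol × 106 g/mol = 44,370 g.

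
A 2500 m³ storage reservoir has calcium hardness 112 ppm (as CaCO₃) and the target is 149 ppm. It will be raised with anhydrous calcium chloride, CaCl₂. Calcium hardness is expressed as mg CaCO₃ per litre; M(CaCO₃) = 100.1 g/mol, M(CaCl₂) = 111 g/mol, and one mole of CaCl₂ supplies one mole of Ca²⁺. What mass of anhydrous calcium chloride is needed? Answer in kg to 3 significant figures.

103 kg

Volume: 2500 m³ = 2,500,000 L.
Hardness to add: (149 − 112) = 37 mg/L as CaCO₃ × 2,500,000 L = 92,500 g as CaCO₃.
Moles of Ca²⁺ (1 mol Ca²⁺ ≡ 1 mol CaCO₃): 92,500 / 100.1 g/mol = 924.1 mol.
Mass of CaCl₂: 924.1 × 111 = 102,600 g.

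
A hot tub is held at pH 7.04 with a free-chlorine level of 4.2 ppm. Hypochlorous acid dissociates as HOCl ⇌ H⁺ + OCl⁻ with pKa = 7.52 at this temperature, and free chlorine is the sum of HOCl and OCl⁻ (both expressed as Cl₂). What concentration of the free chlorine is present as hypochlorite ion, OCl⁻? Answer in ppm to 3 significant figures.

[OCl⁻]/[HOCl] = 10^(pH − pKa) = 10^(7.04 − 7.52) = 10^-0.48 = 0.3311.
Fraction as HOCl = 1 / (1 + 0.3311) = 0.7512.
OCl⁻ = (1 − 0.7512) × 4.2 ppm = 1.045 ppm.

1.04 ppm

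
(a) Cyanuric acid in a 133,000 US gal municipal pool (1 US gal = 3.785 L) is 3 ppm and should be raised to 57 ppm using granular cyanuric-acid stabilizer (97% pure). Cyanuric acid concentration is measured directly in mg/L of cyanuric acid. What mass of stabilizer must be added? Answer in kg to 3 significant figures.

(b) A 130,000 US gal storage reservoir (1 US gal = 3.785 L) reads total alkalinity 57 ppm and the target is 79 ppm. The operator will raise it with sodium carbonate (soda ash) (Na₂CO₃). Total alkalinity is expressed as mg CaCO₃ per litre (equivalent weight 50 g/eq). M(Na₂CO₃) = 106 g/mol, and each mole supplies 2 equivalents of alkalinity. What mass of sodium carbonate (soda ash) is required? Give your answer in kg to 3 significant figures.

(a) 28.0 kg; (b) 11.5 kg

(a) Volume: 133,000 US gal × 3.785 L/gal = 503,405 L.
(a) CYA to add: (57 − 3) = 54 mg/L × 503,405 L = 27,180 g cyanuric acid.
(a) At 97% purity: 27,180 / 0.97 = 28,020 g product.

(b) Volume: 130,000 US gal × 3.785 L/gal = 492,050 L.
(b) Alkalinity to add: (79 − 57) = 22 mg/L as CaCO₃ × 492,050 L = 10,830 g as CaCO₃.
(b) Equivalents: 10,830 g ÷ 50 g/eq = 216.5 eq.
(b) Each mole of Na₂CO₃ supplies 2 eq, so 216.5 / 2 = 108.3 mol.
(b) Mass: 108.3 mol × 106 g/mol = 11,470 g.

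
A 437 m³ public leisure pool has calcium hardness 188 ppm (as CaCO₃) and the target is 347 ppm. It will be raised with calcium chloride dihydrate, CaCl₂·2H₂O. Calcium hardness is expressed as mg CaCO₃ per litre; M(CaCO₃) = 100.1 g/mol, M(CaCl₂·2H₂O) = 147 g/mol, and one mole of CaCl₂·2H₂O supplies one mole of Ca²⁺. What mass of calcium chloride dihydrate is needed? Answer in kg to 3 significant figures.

Volume: 437 m³ = 437,000 L.
Hardness to add: (347 − 188) = 159 mg/L as CaCO₃ × 437,000 L = 69,480 g as CaCO₃.
Moles of Ca²⁺ (1 mol Ca²⁺ ≡ 1 mol CaCO₃): 69,480 / 100.1 g/mol = 694.1 mol.
Mass of CaCl₂·2H₂O: 694.1 × 147 = 102,000 g.

102 kg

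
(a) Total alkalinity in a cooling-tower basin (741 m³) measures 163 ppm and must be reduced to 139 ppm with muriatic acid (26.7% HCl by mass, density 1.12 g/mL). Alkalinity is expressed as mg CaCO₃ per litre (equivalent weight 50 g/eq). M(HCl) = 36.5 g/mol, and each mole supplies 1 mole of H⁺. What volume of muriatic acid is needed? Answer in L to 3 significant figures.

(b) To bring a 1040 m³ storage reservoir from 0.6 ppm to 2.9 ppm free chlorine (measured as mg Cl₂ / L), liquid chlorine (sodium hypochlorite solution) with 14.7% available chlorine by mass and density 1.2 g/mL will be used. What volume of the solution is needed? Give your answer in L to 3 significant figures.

(a) 43.4 L; (b) 13.6 L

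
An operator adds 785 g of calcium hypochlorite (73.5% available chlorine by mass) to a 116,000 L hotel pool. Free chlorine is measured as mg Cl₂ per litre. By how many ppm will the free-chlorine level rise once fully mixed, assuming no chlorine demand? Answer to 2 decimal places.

Available chlorine delivered: 785 g × 0.735 = 577 g as Cl₂.
Concentration rise: 577 g / 116,000 L = 4.974 mg/L = 4.97 ppm.

4.97 ppm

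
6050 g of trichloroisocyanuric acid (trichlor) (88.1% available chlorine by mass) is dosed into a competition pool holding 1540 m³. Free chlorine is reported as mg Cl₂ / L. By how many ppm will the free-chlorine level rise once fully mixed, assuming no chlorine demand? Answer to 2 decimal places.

Volume: 1540 m³ = 1,540,000 L.
Available chlorine delivered: 6050 g × 0.881 = 5330 g as Cl₂.
Concentration rise: 5330 g / 1,540,000 L = 3.461 mg/L = 3.46 ppm.

3.46 ppm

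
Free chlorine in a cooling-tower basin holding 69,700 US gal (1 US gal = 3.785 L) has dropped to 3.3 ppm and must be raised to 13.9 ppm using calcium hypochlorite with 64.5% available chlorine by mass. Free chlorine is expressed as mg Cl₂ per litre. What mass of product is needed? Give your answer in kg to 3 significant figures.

Volume: 69,700 US gal × 3.785 L/gal = 263,814 L.
Chlorine deficit: 13.9 − 3.3 = 10.6 ppm = 10.6 mg/L as Cl₂.
Cl₂ equivalent needed: 10.6 mg/L × 263,814 L = 2,796,000 mg = 2796 g.
Product at 64.5% available chlorine: 2796 / 0.645 = 4336 g.

4.34 kg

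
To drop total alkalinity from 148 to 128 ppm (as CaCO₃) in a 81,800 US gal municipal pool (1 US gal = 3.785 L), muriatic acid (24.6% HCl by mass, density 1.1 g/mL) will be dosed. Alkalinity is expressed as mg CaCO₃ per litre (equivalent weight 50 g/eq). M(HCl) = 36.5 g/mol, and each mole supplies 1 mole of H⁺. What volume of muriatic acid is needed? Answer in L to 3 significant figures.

Volume: 81,800 US gal × 3.785 L/gal = 309,613 L.
Alkalinity to neutralize: (148 − 128) = 20 mg/L as CaCO₃ × 309,613 L = 6192 g as CaCO₃.
Equivalents of H⁺ required: 6192 ÷ 50 g/eq = 123.8 eq = 123.8 mol HCl.
Mass of HCl: 123.8 × 36.5 = 4520 g.
Mass of 24.6% solution: 4520 / 0.246 = 18,380 g.
Volume: 18,380 g ÷ 1.1 g/mL = 16,700 mL.

16.7 L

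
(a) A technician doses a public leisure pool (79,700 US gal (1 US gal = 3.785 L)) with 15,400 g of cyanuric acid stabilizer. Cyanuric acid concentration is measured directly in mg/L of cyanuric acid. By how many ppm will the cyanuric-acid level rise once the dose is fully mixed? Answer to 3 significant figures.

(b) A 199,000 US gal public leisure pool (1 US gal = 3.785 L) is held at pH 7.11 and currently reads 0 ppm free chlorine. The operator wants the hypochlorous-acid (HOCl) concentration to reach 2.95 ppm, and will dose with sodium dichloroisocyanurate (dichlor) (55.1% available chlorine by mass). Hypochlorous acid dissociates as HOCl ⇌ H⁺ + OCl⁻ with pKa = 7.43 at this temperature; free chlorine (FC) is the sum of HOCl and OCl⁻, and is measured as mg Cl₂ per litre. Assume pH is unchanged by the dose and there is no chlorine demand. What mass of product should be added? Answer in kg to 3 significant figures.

(a) 51.1 ppm; (b) 5.96 kg

(a) Volume: 79,700 US gal × 3.785 L/gal = 301,664 L.
(a) Rise: 15,400 g / 301,664 L × 1000 = 51.05 mg/L.

(b) Volume: 199,000 US gal × 3.785 L/gal = 753,215 L.
(b) [OCl⁻]/[HOCl] = 10^(pH − pKa) = 10^(7.11 − 7.43) = 0.4786; fraction as HOCl = 1/(1 + 0.4786) = 0.6763.
(b) Free chlorine required for 2.95 ppm HOCl: 2.95 / 0.6763 = 4.362 ppm.
(b) FC to add: 4.362 − 0 = 4.362 mg/L as Cl₂.
(b) Cl₂ equivalent: 4.362 mg/L × 753,215 L = 3285 g.
(b) Product at 55.1% available Cl: 3285 / 0.551 = 5963 g.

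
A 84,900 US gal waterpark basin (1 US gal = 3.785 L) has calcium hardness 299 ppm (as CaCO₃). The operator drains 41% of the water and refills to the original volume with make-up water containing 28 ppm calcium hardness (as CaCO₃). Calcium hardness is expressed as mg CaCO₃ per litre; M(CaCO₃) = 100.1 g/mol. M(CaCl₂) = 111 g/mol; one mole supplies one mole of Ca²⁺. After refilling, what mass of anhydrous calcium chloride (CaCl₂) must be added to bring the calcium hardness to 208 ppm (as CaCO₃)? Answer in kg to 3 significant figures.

Volume: 84,900 US gal × 3.785 L/gal = 321,346 L.
After draining 41% and refilling: 299 × 0.59 + 28 × 0.41 = 187.89 ppm.
Deficit to target: 208 − 187.89 = 20.11 mg/L.
As CaCO₃: 20.11 mg/L × 321,346 L = 6462 g; ÷ 100.1 = 64.56 mol Ca²⁺.
Mass: 64.56 × 111 = 7166 g.

7.17 kg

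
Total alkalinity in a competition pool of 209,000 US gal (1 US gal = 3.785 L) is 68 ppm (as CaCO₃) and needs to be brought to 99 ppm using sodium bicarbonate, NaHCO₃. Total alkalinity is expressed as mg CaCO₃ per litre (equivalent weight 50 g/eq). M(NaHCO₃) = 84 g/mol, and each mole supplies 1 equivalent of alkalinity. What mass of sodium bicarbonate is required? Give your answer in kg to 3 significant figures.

Volume: 209,000 US gal × 3.785 L/gal = 791,065 L.
Alkalinity to add: (99 − 68) = 31 mg/L as CaCO₃ × 791,065 L = 24,520 g as CaCO₃.
Equivalents: 24,520 g ÷ 50 g/eq = 490.5 eq.
NaHCO₃ supplies 1 eq per mole → 490.5 mol.
Mass: 490.5 mol × 84 g/mol = 41,200 g.

41.2 kg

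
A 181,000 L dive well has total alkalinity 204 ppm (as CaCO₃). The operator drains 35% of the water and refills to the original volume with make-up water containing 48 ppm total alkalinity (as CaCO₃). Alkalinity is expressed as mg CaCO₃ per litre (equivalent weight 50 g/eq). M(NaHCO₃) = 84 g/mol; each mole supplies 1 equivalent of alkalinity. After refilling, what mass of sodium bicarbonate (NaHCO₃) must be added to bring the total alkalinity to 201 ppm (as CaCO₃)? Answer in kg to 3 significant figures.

After draining 35% and refilling: 204 × 0.65 + 48 × 0.35 = 149.4 ppm.
Deficit to target: 201 − 149.4 = 51.6 mg/L.
As CaCO₃: 51.6 mg/L × 181,000 L = 9340 g; ÷ 50 g/eq ÷ 1 = 186.8 mol NaHCO₃.
Mass: 186.8 × 84 = 15,690 g.

15.7 kg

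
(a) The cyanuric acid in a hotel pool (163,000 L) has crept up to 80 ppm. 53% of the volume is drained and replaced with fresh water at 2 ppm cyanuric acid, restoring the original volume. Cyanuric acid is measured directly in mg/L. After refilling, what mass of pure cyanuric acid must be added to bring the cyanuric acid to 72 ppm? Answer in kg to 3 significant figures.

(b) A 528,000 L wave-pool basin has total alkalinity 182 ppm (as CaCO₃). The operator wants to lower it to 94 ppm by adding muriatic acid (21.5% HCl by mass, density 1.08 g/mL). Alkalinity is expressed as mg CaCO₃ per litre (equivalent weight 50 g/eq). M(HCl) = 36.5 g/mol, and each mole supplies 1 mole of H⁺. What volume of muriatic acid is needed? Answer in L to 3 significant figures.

(a) After draining 53% and refilling: 80 × 0.47 + 2 × 0.53 = 38.66 ppm.
(a) Deficit to target: 72 − 38.66 = 33.34 mg/L.
(a) Mass: 33.34 mg/L × 163,000 L = 5434 g cyanuric acid.

(b) Alkalinity to neutralize: (182 − 94) = 88 mg/L as CaCO₃ × 528,000 L = 46,460 g as CaCO₃.
(b) Equivalents of H⁺ required: 46,460 ÷ 50 g/eq = 929.3 eq = 929.3 mol HCl.
(b) Mass of HCl: 929.3 × 36.5 = 33,920 g.
(b) Mass of 21.5% solution: 33,920 / 0.215 = 157,800 g.
(b) Volume: 157,800 g ÷ 1.08 g/mL = 146,100 mL.

(a) 5.43 kg; (b) 146 L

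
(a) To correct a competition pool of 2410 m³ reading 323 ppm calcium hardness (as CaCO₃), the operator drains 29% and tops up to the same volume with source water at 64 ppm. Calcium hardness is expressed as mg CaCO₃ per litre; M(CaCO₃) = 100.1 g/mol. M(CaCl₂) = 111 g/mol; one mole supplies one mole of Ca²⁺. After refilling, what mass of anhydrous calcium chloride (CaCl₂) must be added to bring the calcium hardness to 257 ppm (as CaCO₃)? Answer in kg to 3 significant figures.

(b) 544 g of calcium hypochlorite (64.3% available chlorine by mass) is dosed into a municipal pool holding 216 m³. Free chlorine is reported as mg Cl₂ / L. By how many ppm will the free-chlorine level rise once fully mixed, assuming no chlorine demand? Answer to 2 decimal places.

(a) Volume: 2410 m³ = 2,410,000 L.
(a) After draining 29% and refilling: 323 × 0.71 + 64 × 0.29 = 247.89 ppm.
(a) Deficit to target: 257 − 247.89 = 9.11 mg/L.
(a) As CaCO₃: 9.11 mg/L × 2,410,000 L = 21,960 g; ÷ 100.1 = 219.3 mol Ca²⁺.
(a) Mass: 219.3 × 111 = 24,350 g.

(b) Volume: 216 m³ = 216,000 L.
(b) Available chlorine delivered: 544 g × 0.643 = 349.8 g as Cl₂.
(b) Concentration rise: 349.8 g / 216,000 L = 1.619 mg/L = 1.62 ppm.

(a) 24.3 kg; (b) 1.62 ppm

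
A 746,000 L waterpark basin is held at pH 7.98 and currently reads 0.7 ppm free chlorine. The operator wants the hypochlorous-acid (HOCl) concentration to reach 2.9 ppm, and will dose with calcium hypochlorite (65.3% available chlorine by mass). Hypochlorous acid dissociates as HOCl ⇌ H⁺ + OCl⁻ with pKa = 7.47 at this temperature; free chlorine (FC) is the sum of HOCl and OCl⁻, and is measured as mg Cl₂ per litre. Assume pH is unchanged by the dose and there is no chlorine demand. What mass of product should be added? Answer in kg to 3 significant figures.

[OCl⁻]/[HOCl] = 10^(pH − pKa) = 10^(7.98 − 7.47) = 3.236; fraction as HOCl = 1/(1 + 3.236) = 0.2361.
Free chlorine required for 2.9 ppm HOCl: 2.9 / 0.2361 = 12.28 ppm.
FC to add: 12.28 − 0.7 = 11.58 mg/L as Cl₂.
Cl₂ equivalent: 11.58 mg/L × 746,000 L = 8642 g.
Product at 65.3% available Cl: 8642 / 0.653 = 13,230 g.

13.2 kg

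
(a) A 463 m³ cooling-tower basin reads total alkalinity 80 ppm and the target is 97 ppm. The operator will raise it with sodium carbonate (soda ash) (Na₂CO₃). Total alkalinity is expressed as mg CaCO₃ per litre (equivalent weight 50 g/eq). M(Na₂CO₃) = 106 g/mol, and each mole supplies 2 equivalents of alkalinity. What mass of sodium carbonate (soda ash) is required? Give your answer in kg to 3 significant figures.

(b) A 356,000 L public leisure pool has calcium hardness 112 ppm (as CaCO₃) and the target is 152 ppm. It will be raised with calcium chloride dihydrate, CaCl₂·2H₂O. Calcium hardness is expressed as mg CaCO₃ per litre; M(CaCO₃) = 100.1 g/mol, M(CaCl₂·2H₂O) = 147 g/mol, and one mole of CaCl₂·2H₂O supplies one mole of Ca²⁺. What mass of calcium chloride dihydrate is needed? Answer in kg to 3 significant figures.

(a) 8.34 kg; (b) 20.9 kg

(a) Volume: 463 m³ = 463,000 L.
(a) Alkalinity to add: (97 − 80) = 17 mg/L as CaCO₃ × 463,000 L = 7871 g as CaCO₃.
(a) Equivalents: 7871 g ÷ 50 g/eq = 157.4 eq.
(a) Each mole of Na₂CO₃ supplies 2 eq, so 157.4 / 2 = 78.71 mol.
(a) Mass: 78.71 mol × 106 g/mol = 8343 g.

(b) Hardness to add: (152 − 112) = 40 mg/L as CaCO₃ × 356,000 L = 14,240 g as CaCO₃.
(b) Moles of Ca²⁺ (1 mol Ca²⁺ ≡ 1 mol CaCO₃): 14,240 / 100.1 g/mol = 142.3 mol.
(b) Mass of CaCl₂·2H₂O: 142.3 × 147 = 20,910 g.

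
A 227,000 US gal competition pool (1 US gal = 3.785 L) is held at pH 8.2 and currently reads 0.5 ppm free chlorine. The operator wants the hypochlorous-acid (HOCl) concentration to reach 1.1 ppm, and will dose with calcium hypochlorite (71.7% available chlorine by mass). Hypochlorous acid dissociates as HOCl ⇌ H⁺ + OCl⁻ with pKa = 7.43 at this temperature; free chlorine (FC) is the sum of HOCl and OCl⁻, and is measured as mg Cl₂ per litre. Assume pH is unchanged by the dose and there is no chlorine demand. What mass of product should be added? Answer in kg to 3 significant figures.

Volume: 227,000 US gal × 3.785 L/gal = 859,195 L.
[OCl⁻]/[HOCl] = 10^(pH − pKa) = 10^(8.2 − 7.43) = 5.888; fraction as HOCl = 1/(1 + 5.888) = 0.1452.
Free chlorine required for 1.1 ppm HOCl: 1.1 / 0.1452 = 7.577 ppm.
FC to add: 7.577 − 0.5 = 7.077 mg/L as Cl₂.
Cl₂ equivalent: 7.077 mg/L × 859,195 L = 6081 g.
Product at 71.7% available Cl: 6081 / 0.717 = 8481 g.

8.48 kg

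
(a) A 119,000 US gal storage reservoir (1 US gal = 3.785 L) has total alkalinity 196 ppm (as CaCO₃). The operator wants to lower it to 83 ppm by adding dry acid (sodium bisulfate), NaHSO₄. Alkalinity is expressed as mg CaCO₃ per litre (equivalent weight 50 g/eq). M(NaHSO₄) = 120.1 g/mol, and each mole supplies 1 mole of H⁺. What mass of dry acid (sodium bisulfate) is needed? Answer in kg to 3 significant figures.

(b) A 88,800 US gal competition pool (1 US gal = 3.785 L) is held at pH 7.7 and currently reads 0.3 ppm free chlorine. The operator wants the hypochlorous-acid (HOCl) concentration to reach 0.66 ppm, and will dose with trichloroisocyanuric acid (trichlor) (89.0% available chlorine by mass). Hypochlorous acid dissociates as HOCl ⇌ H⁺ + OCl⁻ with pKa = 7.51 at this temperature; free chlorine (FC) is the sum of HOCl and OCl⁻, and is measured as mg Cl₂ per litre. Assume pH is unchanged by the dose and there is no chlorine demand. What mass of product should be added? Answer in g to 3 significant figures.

(a) 122 kg; (b) 522 g

(a) Volume: 119,000 US gal × 3.785 L/gal = 450,415 L.
(a) Alkalinity to neutralize: (196 − 83) = 113 mg/L as CaCO₃ × 450,415 L = 50,900 g as CaCO₃.
(a) Equivalents of H⁺ required: 50,900 ÷ 50 g/eq = 1018 eq = 1018 mol NaHSO₄.
(a) Mass of NaHSO₄: 1018 × 120.1 = 122,300 g.

(b) Volume: 88,800 US gal × 3.785 L/gal = 336,108 L.
(b) [OCl⁻]/[HOCl] = 10^(pH − pKa) = 10^(7.7 − 7.51) = 1.549; fraction as HOCl = 1/(1 + 1.549) = 0.3923.
(b) Free chlorine required for 0.66 ppm HOCl: 0.66 / 0.3923 = 1.682 ppm.
(b) FC to add: 1.682 − 0.3 = 1.382 mg/L as Cl₂.
(b) Cl₂ equivalent: 1.382 mg/L × 336,108 L = 464.6 g.
(b) Product at 89.0% available Cl: 464.6 / 0.89 = 522 g.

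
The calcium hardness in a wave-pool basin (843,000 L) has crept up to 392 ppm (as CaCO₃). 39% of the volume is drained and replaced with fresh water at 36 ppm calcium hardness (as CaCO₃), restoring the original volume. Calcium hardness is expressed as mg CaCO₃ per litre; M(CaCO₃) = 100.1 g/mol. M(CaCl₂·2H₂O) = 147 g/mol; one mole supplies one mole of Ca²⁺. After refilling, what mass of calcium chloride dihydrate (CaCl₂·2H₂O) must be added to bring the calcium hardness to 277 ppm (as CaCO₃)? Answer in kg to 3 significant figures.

After draining 39% and refilling: 392 × 0.61 + 36 × 0.39 = 253.16 ppm.
Deficit to target: 277 − 253.16 = 23.84 mg/L.
As CaCO₃: 23.84 mg/L × 843,000 L = 20,100 g; ÷ 100.1 = 200.8 mol Ca²⁺.
Mass: 200.8 × 147 = 29,510 g.

29.5 kg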